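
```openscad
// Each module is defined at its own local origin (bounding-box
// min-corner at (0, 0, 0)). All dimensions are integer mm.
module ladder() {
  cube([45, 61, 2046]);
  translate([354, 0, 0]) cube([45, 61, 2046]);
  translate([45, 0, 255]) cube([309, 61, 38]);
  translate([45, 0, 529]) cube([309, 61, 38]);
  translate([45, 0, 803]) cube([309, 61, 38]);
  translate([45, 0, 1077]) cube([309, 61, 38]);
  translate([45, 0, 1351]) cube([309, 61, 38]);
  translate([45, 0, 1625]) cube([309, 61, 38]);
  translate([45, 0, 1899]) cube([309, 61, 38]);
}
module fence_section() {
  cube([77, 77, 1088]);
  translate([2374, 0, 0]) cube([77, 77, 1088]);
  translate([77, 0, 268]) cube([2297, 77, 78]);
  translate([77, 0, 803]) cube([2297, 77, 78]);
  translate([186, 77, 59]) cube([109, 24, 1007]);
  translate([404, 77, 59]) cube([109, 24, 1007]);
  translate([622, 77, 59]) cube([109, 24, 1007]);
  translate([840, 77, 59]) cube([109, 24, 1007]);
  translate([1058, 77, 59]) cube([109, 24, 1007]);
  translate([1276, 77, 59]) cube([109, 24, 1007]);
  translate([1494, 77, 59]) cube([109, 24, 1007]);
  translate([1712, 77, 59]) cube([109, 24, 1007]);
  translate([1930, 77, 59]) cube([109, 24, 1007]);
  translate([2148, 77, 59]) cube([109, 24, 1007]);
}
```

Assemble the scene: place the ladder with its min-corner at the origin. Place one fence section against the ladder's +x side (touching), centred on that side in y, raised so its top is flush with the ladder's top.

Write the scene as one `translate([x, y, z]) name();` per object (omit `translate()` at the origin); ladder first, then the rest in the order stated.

ladder();
translate([399, -20, 958]) fence_section();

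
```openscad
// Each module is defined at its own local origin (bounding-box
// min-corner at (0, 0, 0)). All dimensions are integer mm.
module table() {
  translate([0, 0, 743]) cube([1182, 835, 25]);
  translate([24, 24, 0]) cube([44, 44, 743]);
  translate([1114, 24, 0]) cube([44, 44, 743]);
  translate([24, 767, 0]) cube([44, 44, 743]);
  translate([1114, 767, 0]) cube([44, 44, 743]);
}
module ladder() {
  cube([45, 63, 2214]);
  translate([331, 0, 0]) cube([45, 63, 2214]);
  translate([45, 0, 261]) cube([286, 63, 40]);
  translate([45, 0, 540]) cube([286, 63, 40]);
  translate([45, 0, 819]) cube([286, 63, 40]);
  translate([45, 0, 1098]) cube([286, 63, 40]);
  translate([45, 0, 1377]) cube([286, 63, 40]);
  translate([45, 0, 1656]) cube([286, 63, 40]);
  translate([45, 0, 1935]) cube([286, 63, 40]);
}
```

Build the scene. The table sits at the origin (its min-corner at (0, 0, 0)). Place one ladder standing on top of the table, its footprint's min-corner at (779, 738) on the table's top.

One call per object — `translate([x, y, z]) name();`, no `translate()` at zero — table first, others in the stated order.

table();
translate([779, 738, 768]) ladder();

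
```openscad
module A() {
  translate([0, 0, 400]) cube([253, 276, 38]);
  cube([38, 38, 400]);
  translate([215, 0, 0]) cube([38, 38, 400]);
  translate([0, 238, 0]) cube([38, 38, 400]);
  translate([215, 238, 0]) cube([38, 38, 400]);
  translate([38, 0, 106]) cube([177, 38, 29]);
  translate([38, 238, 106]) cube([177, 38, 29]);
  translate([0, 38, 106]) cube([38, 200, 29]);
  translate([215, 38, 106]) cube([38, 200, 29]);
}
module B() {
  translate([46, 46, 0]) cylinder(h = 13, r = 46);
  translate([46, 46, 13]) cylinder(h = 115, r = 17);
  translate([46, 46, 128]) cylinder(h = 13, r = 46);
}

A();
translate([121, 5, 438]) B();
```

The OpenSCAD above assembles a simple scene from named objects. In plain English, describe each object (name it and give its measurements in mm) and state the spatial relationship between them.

A is a four-legged stool. The seat is 253×276 mm, 38 mm thick, top at z = 438 mm. It stands on four square legs, each 38×38 mm in cross-section, from z = 0 to the seat underside, each flush with a corner of the seat. Four stretchers, 38 mm wide and 29 mm tall, connect adjacent legs with their undersides at z = 106 mm, each running between the inner faces of the legs it joins and aligned with the legs' outer faces on the other axis.

B is a spool: two coaxial disc flanges of radius 46 mm and thickness 13 mm, joined by a core cylinder of radius 17 mm and height 115 mm. The lower flange rests on z = 0 and the three cylinders share a vertical axis.

The spool is on top of the stool.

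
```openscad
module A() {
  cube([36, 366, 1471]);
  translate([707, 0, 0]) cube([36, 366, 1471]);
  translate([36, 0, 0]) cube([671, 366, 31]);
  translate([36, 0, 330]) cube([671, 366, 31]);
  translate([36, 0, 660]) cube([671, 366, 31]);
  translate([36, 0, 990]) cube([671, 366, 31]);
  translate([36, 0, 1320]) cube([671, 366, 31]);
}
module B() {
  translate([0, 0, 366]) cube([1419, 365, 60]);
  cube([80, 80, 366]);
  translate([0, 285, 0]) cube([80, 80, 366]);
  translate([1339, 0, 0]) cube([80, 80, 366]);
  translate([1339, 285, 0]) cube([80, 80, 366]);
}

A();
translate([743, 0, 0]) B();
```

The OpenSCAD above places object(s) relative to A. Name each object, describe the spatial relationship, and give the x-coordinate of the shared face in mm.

A is a bookshelf. B is a bench. The bench is against the bookshelf's +x side, with their −y faces flush. The x-coordinate of the shared face is 743 mm.

The bookshelf's +x face and the bench's −x face are both at x = 743 mm.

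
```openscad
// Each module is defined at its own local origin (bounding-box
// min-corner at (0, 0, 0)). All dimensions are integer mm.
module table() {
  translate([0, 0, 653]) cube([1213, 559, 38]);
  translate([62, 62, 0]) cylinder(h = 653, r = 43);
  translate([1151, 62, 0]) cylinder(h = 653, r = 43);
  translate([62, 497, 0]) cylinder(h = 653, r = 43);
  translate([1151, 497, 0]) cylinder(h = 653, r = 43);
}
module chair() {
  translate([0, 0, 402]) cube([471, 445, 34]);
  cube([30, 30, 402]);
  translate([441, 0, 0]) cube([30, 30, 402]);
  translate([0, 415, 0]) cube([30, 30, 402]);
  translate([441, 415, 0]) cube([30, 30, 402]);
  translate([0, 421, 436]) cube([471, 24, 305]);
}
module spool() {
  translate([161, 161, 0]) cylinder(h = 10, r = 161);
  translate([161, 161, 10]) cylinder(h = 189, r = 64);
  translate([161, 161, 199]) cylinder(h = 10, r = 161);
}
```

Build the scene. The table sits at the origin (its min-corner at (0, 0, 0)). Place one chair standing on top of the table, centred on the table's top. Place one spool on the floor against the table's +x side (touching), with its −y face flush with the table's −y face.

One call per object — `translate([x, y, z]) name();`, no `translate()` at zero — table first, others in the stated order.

table();
translate([371, 57, 691]) chair();
translate([1213, 0, 0]) spool();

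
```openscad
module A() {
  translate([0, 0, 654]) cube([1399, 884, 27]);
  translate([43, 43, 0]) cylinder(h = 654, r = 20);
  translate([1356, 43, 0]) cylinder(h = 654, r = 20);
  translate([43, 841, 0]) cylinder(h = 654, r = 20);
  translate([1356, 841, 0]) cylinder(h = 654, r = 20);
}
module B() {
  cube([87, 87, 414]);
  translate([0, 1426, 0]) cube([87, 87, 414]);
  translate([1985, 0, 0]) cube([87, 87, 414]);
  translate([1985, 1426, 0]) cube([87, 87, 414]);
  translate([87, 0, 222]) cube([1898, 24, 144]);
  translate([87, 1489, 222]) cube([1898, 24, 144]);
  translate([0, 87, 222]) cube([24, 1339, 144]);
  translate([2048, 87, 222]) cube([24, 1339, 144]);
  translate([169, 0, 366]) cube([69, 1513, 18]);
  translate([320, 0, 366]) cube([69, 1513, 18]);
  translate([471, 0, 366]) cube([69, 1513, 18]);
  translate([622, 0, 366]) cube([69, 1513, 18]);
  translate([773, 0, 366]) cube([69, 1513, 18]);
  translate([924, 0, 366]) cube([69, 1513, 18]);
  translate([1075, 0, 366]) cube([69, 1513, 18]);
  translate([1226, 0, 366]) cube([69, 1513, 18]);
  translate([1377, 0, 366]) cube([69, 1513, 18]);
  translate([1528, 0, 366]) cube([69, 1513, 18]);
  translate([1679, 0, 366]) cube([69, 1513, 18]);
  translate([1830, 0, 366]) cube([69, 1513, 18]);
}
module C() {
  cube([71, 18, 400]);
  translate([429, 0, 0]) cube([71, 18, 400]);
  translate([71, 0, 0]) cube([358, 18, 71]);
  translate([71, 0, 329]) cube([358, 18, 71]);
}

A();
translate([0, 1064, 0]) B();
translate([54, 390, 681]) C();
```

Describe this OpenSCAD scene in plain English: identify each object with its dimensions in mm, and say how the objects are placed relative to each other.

A is a table with a 1399×884 mm rectangular top, 27 mm thick, top surface at z = 681 mm, supported by four round legs of 40 mm diameter, each leg's bounding box inset 23 mm from the nearest pair of top edges, running from the floor.

B is a bed frame 2072 mm long (x) by 1513 mm wide (y). Four 87×87 mm corner posts, 414 mm tall, at the corners of the footprint. Four rails of 24 mm thickness and 144 mm height run between adjacent posts with their undersides at z = 222 mm, their outer faces flush with the outside of the frame (the two x-running rails run between the posts' inner faces; the two y-running rails run between the posts' inner faces). 12 slats, each 69 mm wide (x) and 18 mm thick, lie across the top of the two x-running rails, running the full 1513 mm width of the frame in y; the slats are evenly spaced along x between the inner faces of the end posts with equal gaps (rounded down to the nearest mm) at the −x end and between each pair — any rounding remainder accumulates at the +x end.

C is a rectangular picture frame lying in the x–z plane (depth along y). The opening is 358 mm wide (x) by 258 mm tall (z), surrounded by a border 71 mm wide on all four sides. The frame is 18 mm deep and is made of two full-height vertical stiles with two horizontal rails fitted between them.

The bed frame is on the floor beside the table on its +y side. The picture frame is on top of the table.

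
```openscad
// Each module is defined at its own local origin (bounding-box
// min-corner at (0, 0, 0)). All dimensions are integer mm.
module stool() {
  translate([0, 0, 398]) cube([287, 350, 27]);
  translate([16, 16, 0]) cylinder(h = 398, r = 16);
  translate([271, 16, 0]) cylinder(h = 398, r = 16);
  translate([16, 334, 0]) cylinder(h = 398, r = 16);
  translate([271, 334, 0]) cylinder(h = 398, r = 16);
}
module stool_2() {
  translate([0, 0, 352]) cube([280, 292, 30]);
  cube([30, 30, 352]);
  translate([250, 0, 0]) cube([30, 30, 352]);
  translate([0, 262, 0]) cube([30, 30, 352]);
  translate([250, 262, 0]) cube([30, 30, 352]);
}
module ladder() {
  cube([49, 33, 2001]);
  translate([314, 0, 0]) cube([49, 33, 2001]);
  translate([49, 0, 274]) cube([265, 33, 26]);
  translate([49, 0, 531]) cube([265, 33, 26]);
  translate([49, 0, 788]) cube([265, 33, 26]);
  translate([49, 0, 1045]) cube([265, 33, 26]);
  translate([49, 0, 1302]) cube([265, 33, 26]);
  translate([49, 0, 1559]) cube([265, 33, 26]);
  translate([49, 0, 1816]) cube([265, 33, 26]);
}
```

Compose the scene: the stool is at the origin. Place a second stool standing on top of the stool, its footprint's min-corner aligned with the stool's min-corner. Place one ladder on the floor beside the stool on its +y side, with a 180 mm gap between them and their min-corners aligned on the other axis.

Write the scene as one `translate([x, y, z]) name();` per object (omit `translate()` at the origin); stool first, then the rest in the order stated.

stool();
translate([0, 0, 425]) stool_2();
translate([0, 530, 0]) ladder();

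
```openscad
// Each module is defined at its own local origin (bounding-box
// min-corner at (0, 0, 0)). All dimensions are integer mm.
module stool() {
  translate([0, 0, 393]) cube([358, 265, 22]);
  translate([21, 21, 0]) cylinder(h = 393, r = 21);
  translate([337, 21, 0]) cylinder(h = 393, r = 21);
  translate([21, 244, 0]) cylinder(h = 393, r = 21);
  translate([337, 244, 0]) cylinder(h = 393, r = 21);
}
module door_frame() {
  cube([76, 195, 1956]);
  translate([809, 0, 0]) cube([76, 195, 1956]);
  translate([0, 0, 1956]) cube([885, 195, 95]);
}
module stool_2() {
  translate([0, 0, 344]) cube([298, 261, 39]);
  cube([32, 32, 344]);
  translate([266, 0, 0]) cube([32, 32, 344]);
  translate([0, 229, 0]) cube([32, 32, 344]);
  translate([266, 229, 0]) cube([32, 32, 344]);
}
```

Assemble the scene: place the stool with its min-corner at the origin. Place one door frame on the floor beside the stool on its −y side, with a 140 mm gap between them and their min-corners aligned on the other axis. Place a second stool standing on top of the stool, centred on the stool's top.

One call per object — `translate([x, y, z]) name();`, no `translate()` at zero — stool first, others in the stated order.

stool();
translate([0, -335, 0]) door_frame();
translate([30, 2, 415]) stool_2();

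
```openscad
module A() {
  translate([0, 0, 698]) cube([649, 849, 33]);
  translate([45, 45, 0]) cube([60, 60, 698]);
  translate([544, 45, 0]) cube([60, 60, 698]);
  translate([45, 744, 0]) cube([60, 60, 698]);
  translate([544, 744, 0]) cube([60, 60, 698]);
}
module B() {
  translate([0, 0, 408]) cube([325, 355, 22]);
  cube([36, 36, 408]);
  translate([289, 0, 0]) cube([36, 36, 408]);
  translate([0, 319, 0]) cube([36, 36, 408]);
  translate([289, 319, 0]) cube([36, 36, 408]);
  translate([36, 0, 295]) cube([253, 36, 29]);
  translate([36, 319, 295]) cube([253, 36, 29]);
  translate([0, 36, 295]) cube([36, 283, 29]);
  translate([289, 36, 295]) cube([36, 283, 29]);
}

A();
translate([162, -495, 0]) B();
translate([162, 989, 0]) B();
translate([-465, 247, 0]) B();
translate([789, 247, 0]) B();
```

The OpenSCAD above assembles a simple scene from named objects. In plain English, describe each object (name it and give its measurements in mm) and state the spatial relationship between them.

A is a table: top 649 mm (x) × 849 mm (y), 33 mm thick, upper face at z = 731 mm, on four 60×60 mm square legs, each inset 45 mm from the nearest pair of top edges, running from z = 0 to the bottom of the top.

B is a four-legged stool. The seat is a 325×355×22 mm slab whose top surface is at z = 430 mm; four square legs, each 36×36 mm in cross-section, run from the floor (z = 0) to the underside of the seat, each flush with a corner of the seat. Four stretchers, 36 mm wide and 29 mm tall, connect adjacent legs with their undersides at z = 295 mm, each running between the inner faces of the legs it joins and aligned with the legs' outer faces on the other axis.

Four stools sit around the table at the −y, +y, −x, +x sides.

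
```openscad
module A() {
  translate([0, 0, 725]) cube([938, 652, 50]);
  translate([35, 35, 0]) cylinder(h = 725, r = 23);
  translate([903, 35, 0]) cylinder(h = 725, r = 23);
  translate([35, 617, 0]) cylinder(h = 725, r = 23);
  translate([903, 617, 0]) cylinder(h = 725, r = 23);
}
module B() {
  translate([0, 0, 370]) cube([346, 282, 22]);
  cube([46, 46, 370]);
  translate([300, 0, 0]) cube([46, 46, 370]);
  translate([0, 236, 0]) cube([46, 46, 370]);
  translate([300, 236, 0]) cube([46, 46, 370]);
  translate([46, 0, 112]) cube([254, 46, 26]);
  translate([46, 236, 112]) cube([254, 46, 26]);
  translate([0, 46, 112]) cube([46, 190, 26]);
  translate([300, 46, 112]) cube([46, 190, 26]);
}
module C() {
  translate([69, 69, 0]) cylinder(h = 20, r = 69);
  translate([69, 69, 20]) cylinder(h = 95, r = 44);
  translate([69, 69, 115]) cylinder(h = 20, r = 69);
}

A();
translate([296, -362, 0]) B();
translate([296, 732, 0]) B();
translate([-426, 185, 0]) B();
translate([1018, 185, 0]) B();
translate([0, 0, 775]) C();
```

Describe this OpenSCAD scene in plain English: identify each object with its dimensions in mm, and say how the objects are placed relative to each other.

A is a table: top 938 mm (x) × 652 mm (y), 50 mm thick, upper face at z = 775 mm, on four round legs of 46 mm diameter, each leg's bounding box inset 12 mm from the nearest pair of top edges, running from z = 0 to the bottom of the top.

B is a four-legged stool. The seat is a 346×282×22 mm slab whose top surface is at z = 392 mm; four square legs, each 46×46 mm in cross-section, run from the floor (z = 0) to the underside of the seat, each flush with a corner of the seat. Four stretchers, 46 mm wide and 26 mm tall, connect adjacent legs with their undersides at z = 112 mm, each running between the inner faces of the legs it joins and aligned with the legs' outer faces on the other axis.

C is a spool: two coaxial disc flanges of radius 69 mm and thickness 20 mm, joined by a core cylinder of radius 44 mm and height 95 mm. The lower flange rests on z = 0 and the three cylinders share a vertical axis.

Four stools sit around the table at the −y, +y, −x, +x sides. The spool is on top of the table.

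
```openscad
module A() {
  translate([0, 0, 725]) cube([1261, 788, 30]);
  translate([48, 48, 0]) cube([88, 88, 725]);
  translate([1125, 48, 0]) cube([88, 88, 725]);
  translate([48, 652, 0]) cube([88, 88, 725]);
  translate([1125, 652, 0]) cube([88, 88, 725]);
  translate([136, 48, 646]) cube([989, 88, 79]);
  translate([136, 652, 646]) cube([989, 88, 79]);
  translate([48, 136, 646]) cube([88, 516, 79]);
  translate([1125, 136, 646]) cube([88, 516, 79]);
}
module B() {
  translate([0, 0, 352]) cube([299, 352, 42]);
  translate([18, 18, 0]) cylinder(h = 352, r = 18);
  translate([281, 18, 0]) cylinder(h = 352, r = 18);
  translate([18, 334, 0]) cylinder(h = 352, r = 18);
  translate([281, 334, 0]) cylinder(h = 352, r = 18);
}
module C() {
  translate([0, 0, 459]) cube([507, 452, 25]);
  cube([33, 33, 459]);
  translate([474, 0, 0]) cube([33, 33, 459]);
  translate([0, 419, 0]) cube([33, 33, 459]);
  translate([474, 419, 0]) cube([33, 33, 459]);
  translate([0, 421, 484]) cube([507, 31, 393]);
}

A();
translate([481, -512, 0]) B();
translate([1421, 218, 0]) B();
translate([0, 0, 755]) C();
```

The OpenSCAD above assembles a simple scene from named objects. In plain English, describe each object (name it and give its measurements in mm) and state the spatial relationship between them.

A is a rectangular dining table. The top is 1261×788×30 mm with its upper surface at z = 755 mm. It stands on four 88×88 mm square legs, each inset 48 mm from the nearest pair of top edges, running from the floor to the underside of the top. Four apron rails, 88 mm thick and 79 mm tall, run between adjacent legs with their top edges flush with the underside of the top and their outer faces flush with the legs' outer faces.

B is a four-legged stool. The seat is 299×352 mm, 42 mm thick, top at z = 394 mm. It stands on four round legs, each 36 mm in diameter, from z = 0 to the seat underside, each leg's axis is inset half a diameter from the nearest pair of seat edges (so the leg's bounding box is flush with the corner).

C is a chair: 507×452 mm seat, 25 mm thick, top at z = 484 mm, on four 33 mm square corner legs flush with the seat edges. A 31 mm thick backrest slab spans the full seat width, extending 393 mm above the seat top, its back face flush with the seat's +y edge.

Two stools sit around the table at the −y, +x sides. The chair is on top of the table.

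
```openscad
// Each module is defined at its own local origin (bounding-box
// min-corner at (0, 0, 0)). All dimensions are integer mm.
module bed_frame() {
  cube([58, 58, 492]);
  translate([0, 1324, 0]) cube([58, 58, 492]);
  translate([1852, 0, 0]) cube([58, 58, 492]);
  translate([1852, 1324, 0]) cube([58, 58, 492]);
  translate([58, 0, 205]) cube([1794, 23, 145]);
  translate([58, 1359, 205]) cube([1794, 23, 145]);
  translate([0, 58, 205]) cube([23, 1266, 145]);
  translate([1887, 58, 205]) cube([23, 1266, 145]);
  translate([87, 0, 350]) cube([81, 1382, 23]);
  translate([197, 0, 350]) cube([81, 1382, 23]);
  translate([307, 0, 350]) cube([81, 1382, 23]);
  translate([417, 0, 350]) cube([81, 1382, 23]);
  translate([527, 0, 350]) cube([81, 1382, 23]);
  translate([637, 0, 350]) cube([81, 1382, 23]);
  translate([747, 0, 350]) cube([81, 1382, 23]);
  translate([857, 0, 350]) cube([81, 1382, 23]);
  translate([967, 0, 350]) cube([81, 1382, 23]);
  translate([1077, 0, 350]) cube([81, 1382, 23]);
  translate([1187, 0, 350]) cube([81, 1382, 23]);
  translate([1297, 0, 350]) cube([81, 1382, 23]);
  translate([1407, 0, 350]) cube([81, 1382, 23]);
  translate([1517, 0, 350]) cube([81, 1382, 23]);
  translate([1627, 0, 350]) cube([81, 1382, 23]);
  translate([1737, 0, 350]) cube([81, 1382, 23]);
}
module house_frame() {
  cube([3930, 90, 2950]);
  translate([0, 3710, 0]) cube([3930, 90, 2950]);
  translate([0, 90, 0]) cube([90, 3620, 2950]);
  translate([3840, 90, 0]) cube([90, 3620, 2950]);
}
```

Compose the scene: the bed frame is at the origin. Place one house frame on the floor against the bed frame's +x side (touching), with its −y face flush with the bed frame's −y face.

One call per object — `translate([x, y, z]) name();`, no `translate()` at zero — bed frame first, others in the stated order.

bed_frame();
translate([1910, 0, 0]) house_frame();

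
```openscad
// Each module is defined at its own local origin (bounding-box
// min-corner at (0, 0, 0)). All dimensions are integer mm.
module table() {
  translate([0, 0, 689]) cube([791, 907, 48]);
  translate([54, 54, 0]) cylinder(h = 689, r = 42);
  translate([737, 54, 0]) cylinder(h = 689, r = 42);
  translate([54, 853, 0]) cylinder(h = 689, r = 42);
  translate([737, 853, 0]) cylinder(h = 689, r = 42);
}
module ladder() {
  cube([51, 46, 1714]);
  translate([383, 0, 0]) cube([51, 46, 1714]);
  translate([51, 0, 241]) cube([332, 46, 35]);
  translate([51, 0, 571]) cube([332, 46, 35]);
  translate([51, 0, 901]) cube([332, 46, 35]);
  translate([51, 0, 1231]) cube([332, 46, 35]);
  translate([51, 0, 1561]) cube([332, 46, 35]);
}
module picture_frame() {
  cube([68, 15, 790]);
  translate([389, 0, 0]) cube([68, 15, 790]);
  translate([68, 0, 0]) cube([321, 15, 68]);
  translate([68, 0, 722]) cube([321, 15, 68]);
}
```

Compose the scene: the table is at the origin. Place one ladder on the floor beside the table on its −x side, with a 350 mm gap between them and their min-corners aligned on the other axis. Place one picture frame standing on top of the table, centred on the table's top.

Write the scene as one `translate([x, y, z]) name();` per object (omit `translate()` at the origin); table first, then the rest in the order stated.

table();
translate([-784, 0, 0]) ladder();
translate([167, 446, 737]) picture_frame();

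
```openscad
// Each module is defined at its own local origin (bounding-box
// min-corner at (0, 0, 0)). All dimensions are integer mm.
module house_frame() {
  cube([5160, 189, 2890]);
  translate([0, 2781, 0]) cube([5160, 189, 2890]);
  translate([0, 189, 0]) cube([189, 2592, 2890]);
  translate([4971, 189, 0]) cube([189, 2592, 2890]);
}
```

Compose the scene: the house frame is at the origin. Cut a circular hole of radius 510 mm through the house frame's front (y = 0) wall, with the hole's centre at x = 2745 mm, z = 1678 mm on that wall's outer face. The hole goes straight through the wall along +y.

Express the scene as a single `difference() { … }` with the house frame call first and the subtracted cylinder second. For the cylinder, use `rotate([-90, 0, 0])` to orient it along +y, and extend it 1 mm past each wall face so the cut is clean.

difference() {
  house_frame();
  translate([2745, -1, 1678]) rotate([-90, 0, 0]) cylinder(h = 191, r = 510);
}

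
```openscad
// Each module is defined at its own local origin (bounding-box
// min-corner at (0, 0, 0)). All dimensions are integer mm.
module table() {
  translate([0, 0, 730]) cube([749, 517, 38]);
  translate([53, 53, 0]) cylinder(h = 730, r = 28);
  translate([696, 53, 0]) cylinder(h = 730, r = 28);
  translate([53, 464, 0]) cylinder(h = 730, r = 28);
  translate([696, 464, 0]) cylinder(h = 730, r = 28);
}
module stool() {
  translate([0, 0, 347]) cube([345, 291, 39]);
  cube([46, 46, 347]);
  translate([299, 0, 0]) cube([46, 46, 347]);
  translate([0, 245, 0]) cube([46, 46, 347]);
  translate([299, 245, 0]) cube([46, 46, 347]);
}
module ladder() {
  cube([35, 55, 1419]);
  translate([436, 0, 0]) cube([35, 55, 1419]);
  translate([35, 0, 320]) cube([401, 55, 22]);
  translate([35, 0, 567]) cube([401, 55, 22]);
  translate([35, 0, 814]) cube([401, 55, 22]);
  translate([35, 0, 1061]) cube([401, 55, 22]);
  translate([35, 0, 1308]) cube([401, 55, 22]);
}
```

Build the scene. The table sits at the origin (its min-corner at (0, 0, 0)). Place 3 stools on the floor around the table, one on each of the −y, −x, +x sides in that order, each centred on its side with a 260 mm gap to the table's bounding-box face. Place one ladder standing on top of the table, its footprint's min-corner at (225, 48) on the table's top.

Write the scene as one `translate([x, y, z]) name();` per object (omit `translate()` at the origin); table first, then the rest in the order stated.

table();
translate([202, -551, 0]) stool();
translate([-605, 113, 0]) stool();
translate([1009, 113, 0]) stool();
translate([225, 48, 768]) ladder();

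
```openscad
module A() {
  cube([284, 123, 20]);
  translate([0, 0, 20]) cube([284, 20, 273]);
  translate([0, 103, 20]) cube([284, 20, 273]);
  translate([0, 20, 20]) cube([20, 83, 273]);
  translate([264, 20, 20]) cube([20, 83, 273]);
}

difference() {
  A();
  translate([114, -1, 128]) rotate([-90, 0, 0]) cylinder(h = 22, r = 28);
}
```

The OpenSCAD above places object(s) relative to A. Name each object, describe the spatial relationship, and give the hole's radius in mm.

The subtracted cylinder has r = 28 mm.

A is an open box. The open box has a circular hole through its front wall. The hole's radius is 28 mm.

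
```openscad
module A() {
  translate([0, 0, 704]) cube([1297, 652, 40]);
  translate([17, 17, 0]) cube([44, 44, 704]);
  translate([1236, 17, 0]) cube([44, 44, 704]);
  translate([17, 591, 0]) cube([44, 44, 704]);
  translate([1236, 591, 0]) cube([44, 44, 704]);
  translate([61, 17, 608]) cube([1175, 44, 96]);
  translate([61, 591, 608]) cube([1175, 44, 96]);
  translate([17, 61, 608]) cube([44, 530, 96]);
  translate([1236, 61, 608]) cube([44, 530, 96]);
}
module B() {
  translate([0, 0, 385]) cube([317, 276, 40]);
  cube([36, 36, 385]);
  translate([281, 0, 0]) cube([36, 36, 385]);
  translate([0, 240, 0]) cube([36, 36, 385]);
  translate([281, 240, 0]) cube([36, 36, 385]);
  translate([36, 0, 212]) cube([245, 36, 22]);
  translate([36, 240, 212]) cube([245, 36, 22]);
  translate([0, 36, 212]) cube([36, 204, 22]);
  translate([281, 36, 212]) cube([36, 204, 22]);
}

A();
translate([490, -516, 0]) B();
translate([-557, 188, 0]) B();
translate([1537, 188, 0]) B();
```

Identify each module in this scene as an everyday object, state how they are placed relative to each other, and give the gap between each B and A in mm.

A is a table. B is a stool. Three stools sit around the table at the −y, −x, +x sides. The gap between each stool and the table is 240 mm.

Each stool's nearest face is 240 mm from the table's bounding box.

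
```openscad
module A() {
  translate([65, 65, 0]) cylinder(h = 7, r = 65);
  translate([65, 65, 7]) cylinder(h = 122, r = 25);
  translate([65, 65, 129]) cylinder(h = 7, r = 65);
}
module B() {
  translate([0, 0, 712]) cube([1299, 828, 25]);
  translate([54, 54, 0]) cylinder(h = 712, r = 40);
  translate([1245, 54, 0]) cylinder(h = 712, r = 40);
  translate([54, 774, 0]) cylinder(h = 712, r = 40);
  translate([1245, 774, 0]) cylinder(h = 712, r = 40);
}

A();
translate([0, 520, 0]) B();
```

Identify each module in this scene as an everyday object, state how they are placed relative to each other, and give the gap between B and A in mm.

The table's nearest face is 390 mm from the spool's +y face.

A is a spool. B is a table. The table is on the floor beside the spool on its +y side. The gap between the table and the spool is 390 mm.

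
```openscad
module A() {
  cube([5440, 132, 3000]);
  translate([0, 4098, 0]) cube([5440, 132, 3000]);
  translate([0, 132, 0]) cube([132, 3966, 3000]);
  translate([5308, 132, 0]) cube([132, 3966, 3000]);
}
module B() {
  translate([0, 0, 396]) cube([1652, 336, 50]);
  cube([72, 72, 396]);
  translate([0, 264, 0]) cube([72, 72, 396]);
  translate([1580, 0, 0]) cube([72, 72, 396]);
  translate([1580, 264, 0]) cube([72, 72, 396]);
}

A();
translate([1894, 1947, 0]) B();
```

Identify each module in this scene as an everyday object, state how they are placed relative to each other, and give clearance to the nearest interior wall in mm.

A is a house frame. B is a bench. The bench sits inside the house frame, centred. The clearance to the nearest interior wall is 1762 mm.

Clearances: x = 1762, y = 1815; minimum 1762 mm.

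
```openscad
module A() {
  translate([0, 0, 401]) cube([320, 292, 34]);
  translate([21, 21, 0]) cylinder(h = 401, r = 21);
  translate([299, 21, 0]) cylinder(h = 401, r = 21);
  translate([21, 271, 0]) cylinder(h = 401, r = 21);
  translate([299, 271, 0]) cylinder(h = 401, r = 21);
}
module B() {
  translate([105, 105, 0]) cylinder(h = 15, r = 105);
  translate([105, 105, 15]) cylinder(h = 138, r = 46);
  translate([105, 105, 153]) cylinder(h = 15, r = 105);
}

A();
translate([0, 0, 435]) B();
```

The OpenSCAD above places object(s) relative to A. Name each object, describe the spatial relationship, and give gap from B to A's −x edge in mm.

The spool's min-x is at 0; the stool's min-x is 0; gap = 0 mm.

A is a stool. B is a spool. The spool is on top of the stool. The gap from the spool to the stool's −x edge is 0 mm.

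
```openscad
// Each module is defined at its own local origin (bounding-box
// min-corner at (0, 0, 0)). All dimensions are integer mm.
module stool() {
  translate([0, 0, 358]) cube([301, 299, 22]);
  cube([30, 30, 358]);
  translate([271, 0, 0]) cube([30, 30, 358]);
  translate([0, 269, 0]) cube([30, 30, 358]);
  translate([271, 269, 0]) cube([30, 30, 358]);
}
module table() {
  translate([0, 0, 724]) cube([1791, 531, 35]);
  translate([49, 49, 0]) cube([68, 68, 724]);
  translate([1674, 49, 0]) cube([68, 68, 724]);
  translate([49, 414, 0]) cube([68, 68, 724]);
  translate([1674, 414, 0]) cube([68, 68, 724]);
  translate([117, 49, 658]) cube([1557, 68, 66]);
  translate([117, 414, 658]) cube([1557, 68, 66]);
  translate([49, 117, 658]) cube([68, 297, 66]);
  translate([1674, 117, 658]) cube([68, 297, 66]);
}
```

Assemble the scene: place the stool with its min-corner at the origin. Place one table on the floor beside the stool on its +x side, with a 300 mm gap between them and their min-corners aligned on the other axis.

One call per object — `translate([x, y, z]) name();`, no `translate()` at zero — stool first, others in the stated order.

stool();
translate([601, 0, 0]) table();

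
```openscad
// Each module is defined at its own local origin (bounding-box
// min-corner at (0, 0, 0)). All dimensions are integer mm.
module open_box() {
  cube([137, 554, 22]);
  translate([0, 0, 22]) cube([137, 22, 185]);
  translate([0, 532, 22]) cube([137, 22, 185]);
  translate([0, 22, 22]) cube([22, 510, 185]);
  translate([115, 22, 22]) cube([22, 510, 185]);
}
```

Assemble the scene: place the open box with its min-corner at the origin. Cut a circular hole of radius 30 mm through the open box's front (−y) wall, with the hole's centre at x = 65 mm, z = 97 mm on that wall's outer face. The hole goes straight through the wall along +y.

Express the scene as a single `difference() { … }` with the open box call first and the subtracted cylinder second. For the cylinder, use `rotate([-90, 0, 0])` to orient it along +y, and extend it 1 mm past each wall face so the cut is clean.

difference() {
  open_box();
  translate([65, -1, 97]) rotate([-90, 0, 0]) cylinder(h = 24, r = 30);
}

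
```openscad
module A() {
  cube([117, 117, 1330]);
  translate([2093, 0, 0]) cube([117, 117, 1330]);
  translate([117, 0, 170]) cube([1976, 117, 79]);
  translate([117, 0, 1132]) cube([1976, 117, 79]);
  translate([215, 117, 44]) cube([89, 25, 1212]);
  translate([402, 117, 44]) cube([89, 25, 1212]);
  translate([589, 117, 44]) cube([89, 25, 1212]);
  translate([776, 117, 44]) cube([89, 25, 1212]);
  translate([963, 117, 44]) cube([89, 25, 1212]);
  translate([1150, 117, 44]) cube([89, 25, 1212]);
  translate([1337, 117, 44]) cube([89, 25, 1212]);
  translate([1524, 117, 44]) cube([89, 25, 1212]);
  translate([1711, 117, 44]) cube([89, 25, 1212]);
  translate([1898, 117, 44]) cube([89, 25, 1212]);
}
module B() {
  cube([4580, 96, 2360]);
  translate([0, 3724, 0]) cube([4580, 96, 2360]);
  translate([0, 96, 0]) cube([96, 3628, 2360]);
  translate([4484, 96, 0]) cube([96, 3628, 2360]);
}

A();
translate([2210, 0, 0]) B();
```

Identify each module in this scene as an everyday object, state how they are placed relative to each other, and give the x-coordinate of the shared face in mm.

The fence section's +x face and the house frame's −x face are both at x = 2210 mm.

A is a fence section. B is a house frame. The house frame is against the fence section's +x side, with their −y faces flush. The x-coordinate of the shared face is 2210 mm.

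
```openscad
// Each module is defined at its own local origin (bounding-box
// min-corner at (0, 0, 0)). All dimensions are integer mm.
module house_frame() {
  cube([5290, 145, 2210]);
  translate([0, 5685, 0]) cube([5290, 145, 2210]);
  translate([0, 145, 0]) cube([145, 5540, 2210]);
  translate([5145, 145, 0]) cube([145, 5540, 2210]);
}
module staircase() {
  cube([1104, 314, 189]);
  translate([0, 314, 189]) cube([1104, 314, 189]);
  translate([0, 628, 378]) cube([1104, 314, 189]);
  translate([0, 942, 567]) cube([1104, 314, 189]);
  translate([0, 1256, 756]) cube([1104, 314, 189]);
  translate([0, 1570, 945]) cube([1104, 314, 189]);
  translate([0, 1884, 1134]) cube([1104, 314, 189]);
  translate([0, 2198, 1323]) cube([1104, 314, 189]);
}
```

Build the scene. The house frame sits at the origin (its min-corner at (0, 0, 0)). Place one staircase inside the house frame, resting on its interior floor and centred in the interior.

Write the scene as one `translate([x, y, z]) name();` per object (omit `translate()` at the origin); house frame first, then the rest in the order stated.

house_frame();
translate([2093, 1659, 0]) staircase();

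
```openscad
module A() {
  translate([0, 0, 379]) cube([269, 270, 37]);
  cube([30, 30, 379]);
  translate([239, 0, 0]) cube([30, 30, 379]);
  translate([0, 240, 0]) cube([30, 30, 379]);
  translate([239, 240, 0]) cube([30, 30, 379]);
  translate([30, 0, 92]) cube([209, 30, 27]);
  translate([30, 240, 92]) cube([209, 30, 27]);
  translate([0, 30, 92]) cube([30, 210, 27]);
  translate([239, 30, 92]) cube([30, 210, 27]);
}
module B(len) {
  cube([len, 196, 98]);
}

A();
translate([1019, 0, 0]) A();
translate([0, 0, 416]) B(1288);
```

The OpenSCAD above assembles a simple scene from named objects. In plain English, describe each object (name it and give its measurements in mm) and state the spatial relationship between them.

A is a simple wooden stool: a rectangular seat 269 mm (x) by 270 mm (y), 37 mm thick, top face at z = 416 mm, on four square legs, each 30×30 mm in cross-section. The legs rest on z = 0, each flush with a corner of the seat. Four stretchers, 30 mm wide and 27 mm tall, connect adjacent legs with their undersides at z = 92 mm, each running between the inner faces of the legs it joins and aligned with the legs' outer faces on the other axis.

B is a rectangular beam 1288 mm long (x), 196 mm deep (y), 98 mm thick (z).

The beam spans the tops of two stools placed 750 mm apart, resting at z = 416 mm.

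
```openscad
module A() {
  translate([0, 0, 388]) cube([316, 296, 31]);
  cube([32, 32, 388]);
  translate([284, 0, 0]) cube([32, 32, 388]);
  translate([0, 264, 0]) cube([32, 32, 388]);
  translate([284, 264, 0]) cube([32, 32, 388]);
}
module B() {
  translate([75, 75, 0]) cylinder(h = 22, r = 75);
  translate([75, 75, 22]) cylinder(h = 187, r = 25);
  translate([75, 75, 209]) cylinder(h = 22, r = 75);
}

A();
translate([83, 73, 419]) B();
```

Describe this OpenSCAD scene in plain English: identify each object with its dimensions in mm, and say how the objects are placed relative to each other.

A is a simple wooden stool: a rectangular seat 316 mm (x) by 296 mm (y), 31 mm thick, top face at z = 419 mm, on four square legs, each 32×32 mm in cross-section. The legs rest on z = 0, each flush with a corner of the seat.

B is a spool: two coaxial disc flanges of radius 75 mm and thickness 22 mm, joined by a core cylinder of radius 25 mm and height 187 mm. The lower flange rests on z = 0 and the three cylinders share a vertical axis.

The spool is on top of the stool, centred.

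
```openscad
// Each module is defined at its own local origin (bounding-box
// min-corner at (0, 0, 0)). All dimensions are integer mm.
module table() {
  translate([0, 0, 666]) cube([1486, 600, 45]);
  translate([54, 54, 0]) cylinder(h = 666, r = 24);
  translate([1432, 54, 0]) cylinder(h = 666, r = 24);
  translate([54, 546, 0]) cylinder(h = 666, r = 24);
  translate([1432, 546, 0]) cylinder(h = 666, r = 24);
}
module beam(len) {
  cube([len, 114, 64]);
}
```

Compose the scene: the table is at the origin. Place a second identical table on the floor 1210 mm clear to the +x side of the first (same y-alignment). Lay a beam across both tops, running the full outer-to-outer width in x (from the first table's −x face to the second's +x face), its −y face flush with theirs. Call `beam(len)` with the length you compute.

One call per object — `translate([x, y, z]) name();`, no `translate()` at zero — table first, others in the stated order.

table();
translate([2696, 0, 0]) table();
translate([0, 0, 711]) beam(4182);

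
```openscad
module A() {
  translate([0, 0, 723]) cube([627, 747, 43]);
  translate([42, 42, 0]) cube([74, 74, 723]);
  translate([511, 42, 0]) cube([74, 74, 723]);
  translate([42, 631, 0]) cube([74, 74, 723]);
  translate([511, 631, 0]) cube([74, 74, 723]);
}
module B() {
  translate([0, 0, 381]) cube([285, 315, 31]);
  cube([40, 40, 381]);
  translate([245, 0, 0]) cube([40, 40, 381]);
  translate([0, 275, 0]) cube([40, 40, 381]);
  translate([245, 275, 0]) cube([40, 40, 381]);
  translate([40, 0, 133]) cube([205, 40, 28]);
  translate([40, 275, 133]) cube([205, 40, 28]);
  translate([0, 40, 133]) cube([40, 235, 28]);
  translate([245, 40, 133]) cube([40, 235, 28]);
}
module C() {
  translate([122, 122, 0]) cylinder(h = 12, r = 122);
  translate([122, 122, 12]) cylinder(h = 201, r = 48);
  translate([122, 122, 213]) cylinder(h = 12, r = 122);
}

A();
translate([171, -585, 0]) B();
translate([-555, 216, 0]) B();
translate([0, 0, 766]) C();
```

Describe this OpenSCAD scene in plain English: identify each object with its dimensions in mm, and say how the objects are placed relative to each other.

A is a table: top 627 mm (x) × 747 mm (y), 43 mm thick, upper face at z = 766 mm, on four 74×74 mm square legs, each inset 42 mm from the nearest pair of top edges, running from z = 0 to the bottom of the top.

B is a four-legged stool. The seat is a 285×315×31 mm slab whose top surface is at z = 412 mm; four square legs, each 40×40 mm in cross-section, run from the floor (z = 0) to the underside of the seat, each flush with a corner of the seat. Four stretchers, 40 mm wide and 28 mm tall, connect adjacent legs with their undersides at z = 133 mm, each running between the inner faces of the legs it joins and aligned with the legs' outer faces on the other axis.

C is a spool: two coaxial disc flanges of radius 122 mm and thickness 12 mm, joined by a core cylinder of radius 48 mm and height 201 mm. The lower flange rests on z = 0 and the three cylinders share a vertical axis.

Two stools sit around the table at the −y, −x sides. The spool is on top of the table.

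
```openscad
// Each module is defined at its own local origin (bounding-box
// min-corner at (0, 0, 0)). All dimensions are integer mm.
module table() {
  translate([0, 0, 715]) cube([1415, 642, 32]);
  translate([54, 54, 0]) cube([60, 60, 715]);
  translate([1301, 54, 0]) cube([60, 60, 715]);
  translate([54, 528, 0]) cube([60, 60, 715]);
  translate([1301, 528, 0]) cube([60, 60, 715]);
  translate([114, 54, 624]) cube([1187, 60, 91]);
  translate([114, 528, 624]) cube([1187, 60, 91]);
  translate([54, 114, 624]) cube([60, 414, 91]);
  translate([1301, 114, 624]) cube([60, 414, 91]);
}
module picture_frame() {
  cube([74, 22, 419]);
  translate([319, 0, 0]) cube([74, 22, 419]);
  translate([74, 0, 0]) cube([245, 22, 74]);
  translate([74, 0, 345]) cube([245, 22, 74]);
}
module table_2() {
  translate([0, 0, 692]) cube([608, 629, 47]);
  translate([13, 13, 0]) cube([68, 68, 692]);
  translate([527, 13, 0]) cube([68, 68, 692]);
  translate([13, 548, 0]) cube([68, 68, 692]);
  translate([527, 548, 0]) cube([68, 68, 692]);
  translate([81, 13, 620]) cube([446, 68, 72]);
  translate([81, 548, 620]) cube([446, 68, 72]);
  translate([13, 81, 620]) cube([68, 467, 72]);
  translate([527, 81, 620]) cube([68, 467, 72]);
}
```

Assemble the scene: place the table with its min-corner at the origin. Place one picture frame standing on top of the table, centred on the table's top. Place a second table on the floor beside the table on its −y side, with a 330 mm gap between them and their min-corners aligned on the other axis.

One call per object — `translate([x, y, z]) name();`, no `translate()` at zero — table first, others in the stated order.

table();
translate([511, 310, 747]) picture_frame();
translate([0, -959, 0]) table_2();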